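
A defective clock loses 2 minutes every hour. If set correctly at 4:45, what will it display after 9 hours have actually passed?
For every 60 true minutes, the faulty clock advances 60 - 2 = 58 minutes.
True elapsed: 9 hours = 540 minutes.
Faulty clock advances: 540 x 58/60 = 522 minutes (drift: 18 minutes behind).
Shown time: 4:45 + 522 minutes = 1:27.

Final answer: 1:27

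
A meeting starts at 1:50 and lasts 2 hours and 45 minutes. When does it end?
Starting time: 1:50
Adding 45 minutes to 50 minutes: 50 + 45 = 95 minutes = 1 hour and 35 minutes
Adding 2 hours: 1 + 2 + 1 (carry) = 4
Final time: 4:35

Final answer: 4:35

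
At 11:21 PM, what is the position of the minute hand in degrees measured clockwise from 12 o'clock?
The minute hand moves 6 degrees per minute.
At 11:21: 21 x 6 = 126 degrees

Final answer: 126 degrees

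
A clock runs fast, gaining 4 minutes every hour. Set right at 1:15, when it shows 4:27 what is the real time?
For every 60 true minutes, the faulty clock advances 64 minutes, so 1 faulty-clock minute corresponds to 60/64 true minutes.
From 1:15 to 4:27 on the faulty dial is 192 minutes.
True elapsed: 192 x 60/64 = 180 minutes = 3 hours.
True time: 1:15 + 3 hours = 4:15.

Final answer: 4:15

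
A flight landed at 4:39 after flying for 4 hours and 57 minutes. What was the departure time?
Starting time: 4:39 = 279 total minutes past 12:00
Subtracting: 4 hours and 57 minutes = 297 minutes
279 - 297 = -18 (negative, add 12 hours = 720) = 702 minutes
= 11 hours and 42 minutes past 12:00 = 11:42

Final answer: 11:42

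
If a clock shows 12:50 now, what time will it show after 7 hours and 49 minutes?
Starting time: 12:50
Adding 49 minutes to 50 minutes: 50 + 49 = 99 minutes = 1 hour and 39 minutes
Adding 7 hours: 12 + 7 + 1 (carry) = 20 - 12 = 8
Final time: 8:39

Final answer: 8:39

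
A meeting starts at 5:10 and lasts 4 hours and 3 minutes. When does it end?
Starting time: 5:10
Adding 3 minutes to 10 minutes: 10 + 3 = 13 minutes
Adding 4 hours: 5 + 4 = 9
Final time: 9:13

Final answer: 9:13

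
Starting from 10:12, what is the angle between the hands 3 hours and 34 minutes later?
First find the time 3 hours and 34 minutes after 10:12.
Total minutes: 10 x 60 + 12 + 3 x 60 + 34 = 826.
826 mod 720 = 106 minutes = 1:46.
Now compute the angle at 1:46:
Hour hand: 1 x 30 + 46 x 0.5 = 53 degrees
Minute hand: 46 x 6 = 276 degrees
Difference: |53 - 276| = 223 degrees
Smaller angle: 360 - 223 = 137 degrees

Final answer: 137 degrees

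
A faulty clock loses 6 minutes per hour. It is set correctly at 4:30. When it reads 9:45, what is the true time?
For every 60 true minutes, the faulty clock advances 54 minutes, so 1 faulty-clock minute corresponds to 60/54 true minutes.
From 4:30 to 9:45 on the faulty dial is 315 minutes.
True elapsed: 315 x 60/54 = 350 minutes = 5 hours and 50 minutes.
True time: 4:30 + 5 hours and 50 minutes = 10:20.

Final answer: 10:20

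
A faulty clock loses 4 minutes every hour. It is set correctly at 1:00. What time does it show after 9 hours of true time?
For every 60 true minutes, the faulty clock advances 60 - 4 = 56 minutes.
True elapsed: 9 hours = 540 minutes.
Faulty clock advances: 540 x 56/60 = 504 minutes (drift: 36 minutes behind).
Shown time: 1:00 + 504 minutes = 9:24.

Final answer: 9:24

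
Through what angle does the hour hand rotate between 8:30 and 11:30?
The hour hand moves 0.5 degrees per minute.
Time elapsed: 11:30 - 8:30 = 180 minutes
Angular displacement: 180 x 0.5 = 90 degrees

Final answer: 90 degrees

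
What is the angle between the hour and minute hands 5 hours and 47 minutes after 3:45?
First find the time 5 hours and 47 minutes after 3:45.
Total minutes: 3 x 60 + 45 + 5 x 60 + 47 = 572.
572 mod 720 = 572 minutes = 9:32.
Now compute the angle at 9:32:
Hour hand: 9 x 30 + 32 x 0.5 = 286 degrees
Minute hand: 32 x 6 = 192 degrees
Difference: |286 - 192| = 94 degrees
The angle is 94 degrees

Final answer: 94 degrees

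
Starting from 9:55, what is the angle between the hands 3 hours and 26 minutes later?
First find the time 3 hours and 26 minutes after 9:55.
Total minutes: 9 x 60 + 55 + 3 x 60 + 26 = 801.
801 mod 720 = 81 minutes = 1:21.
Now compute the angle at 1:21:
Hour hand: 1 x 30 + 21 x 0.5 = 40.5 degrees
Minute hand: 21 x 6 = 126 degrees
Difference: |40.5 - 126| = 85.5 degrees
The angle is 85.5 degrees

Final answer: 85.5 degrees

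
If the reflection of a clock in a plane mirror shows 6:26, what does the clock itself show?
Reflection across the vertical (12-6) axis maps a hand at angle A degrees to (360 - A) degrees, which sends a reading of T minutes past 12:00 to (720 - T) minutes past 12:00.
Mirror reads 6:26 = 386 minutes past 12:00.
Actual time: (720 - 386) mod 720 = 334 minutes = 5:34.

Final answer: 5:34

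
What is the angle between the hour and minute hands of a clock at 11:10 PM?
Hour hand position: 11 x 30 + 10 x 0.5 = 335 degrees
Minute hand position: 10 x 6 = 60 degrees
Difference: |335 - 60| = 275 degrees
Since 275 > 180, the smaller angle is 360 - 275 = 85 degrees

Final answer: 85 degrees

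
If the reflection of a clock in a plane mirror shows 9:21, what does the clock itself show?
Reflection across the vertical (12-6) axis maps a hand at angle A degrees to (360 - A) degrees, which sends a reading of T minutes past 12:00 to (720 - T) minutes past 12:00.
Mirror reads 9:21 = 561 minutes past 12:00.
Actual time: (720 - 561) mod 720 = 159 minutes = 2:39.

Final answer: 2:39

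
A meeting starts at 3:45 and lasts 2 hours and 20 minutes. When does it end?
Starting time: 3:45
Adding 20 minutes to 45 minutes: 45 + 20 = 65 minutes = 1 hour and 5 minutes
Adding 2 hours: 3 + 2 + 1 (carry) = 6
Final time: 6:05

Final answer: 6:05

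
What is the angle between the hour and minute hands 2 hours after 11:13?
First find the time 2 hours after 11:13.
Total minutes: 11 x 60 + 13 + 2 x 60 + 0 = 793.
793 mod 720 = 73 minutes = 1:13.
Now compute the angle at 1:13:
Hour hand: 1 x 30 + 13 x 0.5 = 36.5 degrees
Minute hand: 13 x 6 = 78 degrees
Difference: |36.5 - 78| = 41.5 degrees
The angle is 41.5 degrees

Final answer: 41.5 degrees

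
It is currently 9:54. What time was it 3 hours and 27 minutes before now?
Starting time: 9:54 = 594 total minutes past 12:00
Subtracting: 3 hours and 27 minutes = 207 minutes
594 - 207 = 387 minutes
= 6 hours and 27 minutes past 12:00 = 6:27

Final answer: 6:27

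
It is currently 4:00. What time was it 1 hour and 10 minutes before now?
Starting time: 4:00 = 240 total minutes past 12:00
Subtracting: 1 hour and 10 minutes = 70 minutes
240 - 70 = 170 minutes
= 2 hours and 50 minutes past 12:00 = 2:50

Final answer: 2:50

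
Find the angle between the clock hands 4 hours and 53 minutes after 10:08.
First find the time 4 hours and 53 minutes after 10:08.
Total minutes: 10 x 60 + 8 + 4 x 60 + 53 = 901.
901 mod 720 = 181 minutes = 3:01.
Now compute the angle at 3:01:
Hour hand: 3 x 30 + 1 x 0.5 = 90.5 degrees
Minute hand: 1 x 6 = 6 degrees
Difference: |90.5 - 6| = 84.5 degrees
The angle is 84.5 degrees

Final answer: 84.5 degrees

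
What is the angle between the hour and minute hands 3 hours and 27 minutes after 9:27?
First find the time 3 hours and 27 minutes after 9:27.
Total minutes: 9 x 60 + 27 + 3 x 60 + 27 = 774.
774 mod 720 = 54 minutes = 12:54.
Now compute the angle at 12:54:
Hour hand: 0 x 30 + 54 x 0.5 = 27 degrees
Minute hand: 54 x 6 = 324 degrees
Difference: |27 - 324| = 297 degrees
Smaller angle: 360 - 297 = 63 degrees

Final answer: 63 degrees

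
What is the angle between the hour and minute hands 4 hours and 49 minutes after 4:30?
First find the time 4 hours and 49 minutes after 4:30.
Total minutes: 4 x 60 + 30 + 4 x 60 + 49 = 559.
559 mod 720 = 559 minutes = 9:19.
Now compute the angle at 9:19:
Hour hand: 9 x 30 + 19 x 0.5 = 279.5 degrees
Minute hand: 19 x 6 = 114 degrees
Difference: |279.5 - 114| = 165.5 degrees
The angle is 165.5 degrees

Final answer: 165.5 degrees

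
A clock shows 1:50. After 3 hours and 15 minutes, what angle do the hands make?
First find the time 3 hours and 15 minutes after 1:50.
Total minutes: 1 x 60 + 50 + 3 x 60 + 15 = 305.
305 mod 720 = 305 minutes = 5:05.
Now compute the angle at 5:05:
Hour hand: 5 x 30 + 5 x 0.5 = 152.5 degrees
Minute hand: 5 x 6 = 30 degrees
Difference: |152.5 - 30| = 122.5 degrees
The angle is 122.5 degrees

Final answer: 122.5 degrees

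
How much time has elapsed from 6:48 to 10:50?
From 6:48 to 10:50:
(10 x 60 + 50) - (6 x 60 + 48) = 650 - 408 = 242 minutes
= 4 hours and 2 minutes

Final answer: 4 hours and 2 minutes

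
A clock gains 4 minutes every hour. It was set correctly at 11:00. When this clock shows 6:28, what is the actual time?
For every 60 true minutes, the faulty clock advances 64 minutes, so 1 faulty-clock minute corresponds to 60/64 true minutes.
From 11:00 to 6:28 on the faulty dial is 448 minutes.
True elapsed: 448 x 60/64 = 420 minutes = 7 hours.
True time: 11:00 + 7 hours = 6:00.

Final answer: 6:00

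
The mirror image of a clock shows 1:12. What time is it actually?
Reflection across the vertical (12-6) axis maps a hand at angle A degrees to (360 - A) degrees, which sends a reading of T minutes past 12:00 to (720 - T) minutes past 12:00.
Mirror reads 1:12 = 72 minutes past 12:00.
Actual time: (720 - 72) mod 720 = 648 minutes = 10:48.

Final answer: 10:48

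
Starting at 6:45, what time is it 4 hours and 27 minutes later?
Starting time: 6:45
Adding 27 minutes to 45 minutes: 45 + 27 = 72 minutes = 1 hour and 12 minutes
Adding 4 hours: 6 + 4 + 1 (carry) = 11
Final time: 11:12

Final answer: 11:12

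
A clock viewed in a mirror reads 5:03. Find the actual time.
Reflection across the vertical (12-6) axis maps a hand at angle A degrees to (360 - A) degrees, which sends a reading of T minutes past 12:00 to (720 - T) minutes past 12:00.
Mirror reads 5:03 = 303 minutes past 12:00.
Actual time: (720 - 303) mod 720 = 417 minutes = 6:57.

Final answer: 6:57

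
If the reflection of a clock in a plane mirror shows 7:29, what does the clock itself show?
Reflection across the vertical (12-6) axis maps a hand at angle A degrees to (360 - A) degrees, which sends a reading of T minutes past 12:00 to (720 - T) minutes past 12:00.
Mirror reads 7:29 = 449 minutes past 12:00.
Actual time: (720 - 449) mod 720 = 271 minutes = 4:31.

Final answer: 4:31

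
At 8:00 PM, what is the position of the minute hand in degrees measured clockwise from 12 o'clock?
The minute hand moves 6 degrees per minute.
At 8:00: 0 x 6 = 0 degrees

Final answer: 0 degrees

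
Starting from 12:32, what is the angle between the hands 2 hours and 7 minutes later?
First find the time 2 hours and 7 minutes after 12:32.
Total minutes: 12 x 60 + 32 + 2 x 60 + 7 = 879.
879 mod 720 = 159 minutes = 2:39.
Now compute the angle at 2:39:
Hour hand: 2 x 30 + 39 x 0.5 = 79.5 degrees
Minute hand: 39 x 6 = 234 degrees
Difference: |79.5 - 234| = 154.5 degrees
The angle is 154.5 degrees

Final answer: 154.5 degrees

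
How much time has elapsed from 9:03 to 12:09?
From 9:03 to 12:09:
(12 x 60 + 9) - (9 x 60 + 3) = 729 - 543 = 186 minutes
= 3 hours and 6 minutes

Final answer: 3 hours and 6 minutes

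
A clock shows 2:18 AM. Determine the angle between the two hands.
Hour hand position: 2 x 30 + 18 x 0.5 = 69 degrees
Minute hand position: 18 x 6 = 108 degrees
Difference: |69 - 108| = 39 degrees
The angle between the hands is 39 degrees

Final answer: 39 degrees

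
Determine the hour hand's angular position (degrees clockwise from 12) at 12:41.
The hour hand moves 30 degrees per hour and 0.5 degrees per minute.
At 12:41: (0) x 30 + 41 x 0.5 = 0 + 20.5 = 20.5 degrees

Final answer: 20.5 degrees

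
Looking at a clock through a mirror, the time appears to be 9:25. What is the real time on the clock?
Reflection across the vertical (12-6) axis maps a hand at angle A degrees to (360 - A) degrees, which sends a reading of T minutes past 12:00 to (720 - T) minutes past 12:00.
Mirror reads 9:25 = 565 minutes past 12:00.
Actual time: (720 - 565) mod 720 = 155 minutes = 2:35.

Final answer: 2:35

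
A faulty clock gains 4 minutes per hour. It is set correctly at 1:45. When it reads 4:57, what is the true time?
For every 60 true minutes, the faulty clock advances 64 minutes, so 1 faulty-clock minute corresponds to 60/64 true minutes.
From 1:45 to 4:57 on the faulty dial is 192 minutes.
True elapsed: 192 x 60/64 = 180 minutes = 3 hours.
True time: 1:45 + 3 hours = 4:45.

Final answer: 4:45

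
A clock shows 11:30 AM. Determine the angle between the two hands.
Hour hand position: 11 x 30 + 30 x 0.5 = 345 degrees
Minute hand position: 30 x 6 = 180 degrees
Difference: |345 - 180| = 165 degrees
The angle between the hands is 165 degrees

Final answer: 165 degrees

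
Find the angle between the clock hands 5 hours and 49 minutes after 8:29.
First find the time 5 hours and 49 minutes after 8:29.
Total minutes: 8 x 60 + 29 + 5 x 60 + 49 = 858.
858 mod 720 = 138 minutes = 2:18.
Now compute the angle at 2:18:
Hour hand: 2 x 30 + 18 x 0.5 = 69 degrees
Minute hand: 18 x 6 = 108 degrees
Difference: |69 - 108| = 39 degrees
The angle is 39 degrees

Final answer: 39 degrees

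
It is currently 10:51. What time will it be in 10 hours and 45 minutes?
Starting time: 10:51
Adding 45 minutes to 51 minutes: 51 + 45 = 96 minutes = 1 hour and 36 minutes
Adding 10 hours: 10 + 10 + 1 (carry) = 21 - 12 = 9
Final time: 9:36

Final answer: 9:36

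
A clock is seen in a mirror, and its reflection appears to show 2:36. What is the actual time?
Reflection across the vertical (12-6) axis maps a hand at angle A degrees to (360 - A) degrees, which sends a reading of T minutes past 12:00 to (720 - T) minutes past 12:00.
Mirror reads 2:36 = 156 minutes past 12:00.
Actual time: (720 - 156) mod 720 = 564 minutes = 9:24.

Final answer: 9:24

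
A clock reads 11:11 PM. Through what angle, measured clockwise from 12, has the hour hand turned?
The hour hand moves 30 degrees per hour and 0.5 degrees per minute.
At 11:11: (11) x 30 + 11 x 0.5 = 330 + 5.5 = 335.5 degrees

Final answer: 335.5 degrees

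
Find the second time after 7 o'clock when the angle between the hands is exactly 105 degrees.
At t minutes past 7:00, the hour hand is at 30 x 7 + 0.5t degrees and the minute hand is at 6t degrees.
The smaller angle between them is 105 degrees when |30H - 5.5t| = 105 or |30H - 5.5t| = 255.
With H = 7, solve 30 x 7 - 5.5t = +/- target for each target:
  t = (30 x 7 - 105) / 5.5 = 19.09
  t = (30 x 7 + 105) / 5.5 = 57.27
  t = (30 x 7 - 255) / 5.5 = -8.18 (outside (0, 60))
  t = (30 x 7 + 255) / 5.5 = 84.55 (outside (0, 60))
Valid solutions in (0, 60): {19.09, 57.27} minutes.
The second occurrence is t = 57.27 minutes.
The hands form a 105-degree angle at 57.27 minutes past 7:00.

Final answer: 57.27 minutes past 7:00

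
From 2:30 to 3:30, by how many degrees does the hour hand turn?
The hour hand moves 0.5 degrees per minute.
Time elapsed: 3:30 - 2:30 = 60 minutes
Angular displacement: 60 x 0.5 = 30 degrees

Final answer: 30 degrees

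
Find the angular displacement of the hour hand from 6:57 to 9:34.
The hour hand moves 0.5 degrees per minute.
Time elapsed: 9:34 - 6:57 = 157 minutes
Angular displacement: 157 x 0.5 = 78.5 degrees

Final answer: 78.5 degrees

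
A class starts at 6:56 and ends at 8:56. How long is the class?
From 6:56 to 8:56:
(8 x 60 + 56) - (6 x 60 + 56) = 536 - 416 = 120 minutes
= 2 hours

Final answer: 2 hours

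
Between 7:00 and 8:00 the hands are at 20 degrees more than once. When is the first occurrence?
At t minutes past 7:00, the hour hand is at 30 x 7 + 0.5t degrees and the minute hand is at 6t degrees.
The smaller angle between them is 20 degrees when |30H - 5.5t| = 20 or |30H - 5.5t| = 340.
With H = 7, solve 30 x 7 - 5.5t = +/- target for each target:
  t = (30 x 7 - 20) / 5.5 = 34.55
  t = (30 x 7 + 20) / 5.5 = 41.82
  t = (30 x 7 - 340) / 5.5 = -23.64 (outside (0, 60))
  t = (30 x 7 + 340) / 5.5 = 100 (outside (0, 60))
Valid solutions in (0, 60): {34.55, 41.82} minutes.
The first occurrence is t = 34.55 minutes.
The hands form a 20-degree angle at 34.55 minutes past 7:00.

Final answer: 34.55 minutes past 7:00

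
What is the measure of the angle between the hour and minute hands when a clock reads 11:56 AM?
Hour hand position: 11 x 30 + 56 x 0.5 = 358 degrees
Minute hand position: 56 x 6 = 336 degrees
Difference: |358 - 336| = 22 degrees
The angle between the hands is 22 degrees

Final answer: 22 degrees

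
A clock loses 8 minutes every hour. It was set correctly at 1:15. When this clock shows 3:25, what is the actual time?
For every 60 true minutes, the faulty clock advances 52 minutes, so 1 faulty-clock minute corresponds to 60/52 true minutes.
From 1:15 to 3:25 on the faulty dial is 130 minutes.
True elapsed: 130 x 60/52 = 150 minutes = 2 hours and 30 minutes.
True time: 1:15 + 2 hours and 30 minutes = 3:45.

Final answer: 3:45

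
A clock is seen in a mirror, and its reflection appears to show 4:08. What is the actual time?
Reflection across the vertical (12-6) axis maps a hand at angle A degrees to (360 - A) degrees, which sends a reading of T minutes past 12:00 to (720 - T) minutes past 12:00.
Mirror reads 4:08 = 248 minutes past 12:00.
Actual time: (720 - 248) mod 720 = 472 minutes = 7:52.

Final answer: 7:52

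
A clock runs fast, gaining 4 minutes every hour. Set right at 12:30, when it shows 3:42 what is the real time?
For every 60 true minutes, the faulty clock advances 64 minutes, so 1 faulty-clock minute corresponds to 60/64 true minutes.
From 12:30 to 3:42 on the faulty dial is 192 minutes.
True elapsed: 192 x 60/64 = 180 minutes = 3 hours.
True time: 12:30 + 3 hours = 3:30.

Final answer: 3:30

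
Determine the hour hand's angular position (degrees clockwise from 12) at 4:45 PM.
The hour hand moves 30 degrees per hour and 0.5 degrees per minute.
At 4:45: (4) x 30 + 45 x 0.5 = 120 + 22.5 = 142.5 degrees

Final answer: 142.5 degrees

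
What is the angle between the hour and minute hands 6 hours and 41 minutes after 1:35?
First find the time 6 hours and 41 minutes after 1:35.
Total minutes: 1 x 60 + 35 + 6 x 60 + 41 = 496.
496 mod 720 = 496 minutes = 8:16.
Now compute the angle at 8:16:
Hour hand: 8 x 30 + 16 x 0.5 = 248 degrees
Minute hand: 16 x 6 = 96 degrees
Difference: |248 - 96| = 152 degrees
The angle is 152 degrees

Final answer: 152 degrees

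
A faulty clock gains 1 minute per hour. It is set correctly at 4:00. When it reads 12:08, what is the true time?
For every 60 true minutes, the faulty clock advances 61 minutes, so 1 faulty-clock minute corresponds to 60/61 true minutes.
From 4:00 to 12:08 on the faulty dial is 488 minutes.
True elapsed: 488 x 60/61 = 480 minutes = 8 hours.
True time: 4:00 + 8 hours = 12:00.

Final answer: 12:00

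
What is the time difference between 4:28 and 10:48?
From 4:28 to 10:48:
(10 x 60 + 48) - (4 x 60 + 28) = 648 - 268 = 380 minutes
= 6 hours and 20 minutes

Final answer: 6 hours and 20 minutes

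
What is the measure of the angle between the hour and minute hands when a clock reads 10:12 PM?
Hour hand position: 10 x 30 + 12 x 0.5 = 306 degrees
Minute hand position: 12 x 6 = 72 degrees
Difference: |306 - 72| = 234 degrees
Since 234 > 180, the smaller angle is 360 - 234 = 126 degrees

Final answer: 126 degrees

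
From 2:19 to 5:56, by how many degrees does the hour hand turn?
The hour hand moves 0.5 degrees per minute.
Time elapsed: 5:56 - 2:19 = 217 minutes
Angular displacement: 217 x 0.5 = 108.5 degrees

Final answer: 108.5 degrees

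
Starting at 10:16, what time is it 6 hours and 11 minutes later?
Starting time: 10:16
Adding 11 minutes to 16 minutes: 16 + 11 = 27 minutes
Adding 6 hours: 10 + 6 = 16 - 12 = 4
Final time: 4:27

Final answer: 4:27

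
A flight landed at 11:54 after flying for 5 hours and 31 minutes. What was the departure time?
Starting time: 11:54 = 714 total minutes past 12:00
Subtracting: 5 hours and 31 minutes = 331 minutes
714 - 331 = 383 minutes
= 6 hours and 23 minutes past 12:00 = 6:23

Final answer: 6:23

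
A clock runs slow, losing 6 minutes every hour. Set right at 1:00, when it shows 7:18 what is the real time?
For every 60 true minutes, the faulty clock advances 54 minutes, so 1 faulty-clock minute corresponds to 60/54 true minutes.
From 1:00 to 7:18 on the faulty dial is 378 minutes.
True elapsed: 378 x 60/54 = 420 minutes = 7 hours.
True time: 1:00 + 7 hours = 8:00.

Final answer: 8:00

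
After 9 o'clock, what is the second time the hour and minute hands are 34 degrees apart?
At t minutes past 9:00, the hour hand is at 30 x 9 + 0.5t degrees and the minute hand is at 6t degrees.
The smaller angle between them is 34 degrees when |30H - 5.5t| = 34 or |30H - 5.5t| = 326.
With H = 9, solve 30 x 9 - 5.5t = +/- target for each target:
  t = (30 x 9 - 34) / 5.5 = 42.91
  t = (30 x 9 + 34) / 5.5 = 55.27
  t = (30 x 9 - 326) / 5.5 = -10.18 (outside (0, 60))
  t = (30 x 9 + 326) / 5.5 = 108.36 (outside (0, 60))
Valid solutions in (0, 60): {42.91, 55.27} minutes.
The second occurrence is t = 55.27 minutes.
The hands form a 34-degree angle at 55.27 minutes past 9:00.

Final answer: 55.27 minutes past 9:00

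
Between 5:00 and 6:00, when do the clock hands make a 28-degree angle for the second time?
At t minutes past 5:00, the hour hand is at 30 x 5 + 0.5t degrees and the minute hand is at 6t degrees.
The smaller angle between them is 28 degrees when |30H - 5.5t| = 28 or |30H - 5.5t| = 332.
With H = 5, solve 30 x 5 - 5.5t = +/- target for each target:
  t = (30 x 5 - 28) / 5.5 = 22.18
  t = (30 x 5 + 28) / 5.5 = 32.36
  t = (30 x 5 - 332) / 5.5 = -33.09 (outside (0, 60))
  t = (30 x 5 + 332) / 5.5 = 87.64 (outside (0, 60))
Valid solutions in (0, 60): {22.18, 32.36} minutes.
The second occurrence is t = 32.36 minutes.
The hands form a 28-degree angle at 32.36 minutes past 5:00.

Final answer: 32.36 minutes past 5:00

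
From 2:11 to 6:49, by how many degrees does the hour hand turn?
The hour hand moves 0.5 degrees per minute.
Time elapsed: 6:49 - 2:11 = 278 minutes
Angular displacement: 278 x 0.5 = 139 degrees

Final answer: 139 degrees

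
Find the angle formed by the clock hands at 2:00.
Hour hand position: 2 x 30 + 0 x 0.5 = 60 degrees
Minute hand position: 0 x 6 = 0 degrees
Difference: |60 - 0| = 60 degrees
The angle between the hands is 60 degrees

Final answer: 60 degrees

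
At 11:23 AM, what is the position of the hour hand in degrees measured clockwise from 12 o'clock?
The hour hand moves 30 degrees per hour and 0.5 degrees per minute.
At 11:23: (11) x 30 + 23 x 0.5 = 330 + 11.5 = 341.5 degrees

Final answer: 341.5 degrees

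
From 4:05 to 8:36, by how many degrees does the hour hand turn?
The hour hand moves 0.5 degrees per minute.
Time elapsed: 8:36 - 4:05 = 271 minutes
Angular displacement: 271 x 0.5 = 135.5 degrees

Final answer: 135.5 degrees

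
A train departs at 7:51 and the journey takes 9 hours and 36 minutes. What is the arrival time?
Starting time: 7:51
Adding 36 minutes to 51 minutes: 51 + 36 = 87 minutes = 1 hour and 27 minutes
Adding 9 hours: 7 + 9 + 1 (carry) = 17 - 12 = 5
Final time: 5:27

Final answer: 5:27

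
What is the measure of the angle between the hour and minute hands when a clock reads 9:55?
Hour hand position: 9 x 30 + 55 x 0.5 = 297.5 degrees
Minute hand position: 55 x 6 = 330 degrees
Difference: |297.5 - 330| = 32.5 degrees
The angle between the hands is 32.5 degrees

Final answer: 32.5 degrees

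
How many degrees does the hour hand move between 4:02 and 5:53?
The hour hand moves 0.5 degrees per minute.
Time elapsed: 5:53 - 4:02 = 111 minutes
Angular displacement: 111 x 0.5 = 55.5 degrees

Final answer: 55.5 degrees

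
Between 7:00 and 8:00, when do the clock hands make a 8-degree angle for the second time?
At t minutes past 7:00, the hour hand is at 30 x 7 + 0.5t degrees and the minute hand is at 6t degrees.
The smaller angle between them is 8 degrees when |30H - 5.5t| = 8 or |30H - 5.5t| = 352.
With H = 7, solve 30 x 7 - 5.5t = +/- target for each target:
  t = (30 x 7 - 8) / 5.5 = 36.73
  t = (30 x 7 + 8) / 5.5 = 39.64
  t = (30 x 7 - 352) / 5.5 = -25.82 (outside (0, 60))
  t = (30 x 7 + 352) / 5.5 = 102.18 (outside (0, 60))
Valid solutions in (0, 60): {36.73, 39.64} minutes.
The second occurrence is t = 39.64 minutes.
The hands form a 8-degree angle at 39.64 minutes past 7:00.

Final answer: 39.64 minutes past 7:00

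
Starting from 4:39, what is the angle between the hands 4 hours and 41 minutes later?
First find the time 4 hours and 41 minutes after 4:39.
Total minutes: 4 x 60 + 39 + 4 x 60 + 41 = 560.
560 mod 720 = 560 minutes = 9:20.
Now compute the angle at 9:20:
Hour hand: 9 x 30 + 20 x 0.5 = 280 degrees
Minute hand: 20 x 6 = 120 degrees
Difference: |280 - 120| = 160 degrees
The angle is 160 degrees

Final answer: 160 degrees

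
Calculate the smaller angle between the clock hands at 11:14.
Hour hand position: 11 x 30 + 14 x 0.5 = 337 degrees
Minute hand position: 14 x 6 = 84 degrees
Difference: |337 - 84| = 253 degrees
Since 253 > 180, the smaller angle is 360 - 253 = 107 degrees

Final answer: 107 degrees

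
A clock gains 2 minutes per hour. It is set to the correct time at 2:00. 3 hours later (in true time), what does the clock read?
For every 60 true minutes, the faulty clock advances 60 + 2 = 62 minutes.
True elapsed: 3 hours = 180 minutes.
Faulty clock advances: 180 x 62/60 = 186 minutes (drift: 6 minutes ahead).
Shown time: 2:00 + 186 minutes = 5:06.

Final answer: 5:06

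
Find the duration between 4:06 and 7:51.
From 4:06 to 7:51:
(7 x 60 + 51) - (4 x 60 + 6) = 471 - 246 = 225 minutes
= 3 hours and 45 minutes

Final answer: 3 hours and 45 minutes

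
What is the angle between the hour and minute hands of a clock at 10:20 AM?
Hour hand position: 10 x 30 + 20 x 0.5 = 310 degrees
Minute hand position: 20 x 6 = 120 degrees
Difference: |310 - 120| = 190 degrees
Since 190 > 180, the smaller angle is 360 - 190 = 170 degrees

Final answer: 170 degrees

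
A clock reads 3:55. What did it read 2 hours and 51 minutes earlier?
Starting time: 3:55 = 235 total minutes past 12:00
Subtracting: 2 hours and 51 minutes = 171 minutes
235 - 171 = 64 minutes
= 1 hour and 4 minutes past 12:00 = 1:04

Final answer: 1:04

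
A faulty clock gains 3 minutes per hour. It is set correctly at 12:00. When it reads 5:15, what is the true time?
For every 60 true minutes, the faulty clock advances 63 minutes, so 1 faulty-clock minute corresponds to 60/63 true minutes.
From 12:00 to 5:15 on the faulty dial is 315 minutes.
True elapsed: 315 x 60/63 = 300 minutes = 5 hours.
True time: 12:00 + 5 hours = 5:00.

Final answer: 5:00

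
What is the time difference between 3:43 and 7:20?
From 3:43 to 7:20:
(7 x 60 + 20) - (3 x 60 + 43) = 440 - 223 = 217 minutes
= 3 hours and 37 minutes

Final answer: 3 hours and 37 minutes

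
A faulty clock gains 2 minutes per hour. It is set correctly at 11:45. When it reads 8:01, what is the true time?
For every 60 true minutes, the faulty clock advances 62 minutes, so 1 faulty-clock minute corresponds to 60/62 true minutes.
From 11:45 to 8:01 on the faulty dial is 496 minutes.
True elapsed: 496 x 60/62 = 480 minutes = 8 hours.
True time: 11:45 + 8 hours = 7:45.

Final answer: 7:45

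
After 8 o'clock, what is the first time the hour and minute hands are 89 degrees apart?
At t minutes past 8:00, the hour hand is at 30 x 8 + 0.5t degrees and the minute hand is at 6t degrees.
The smaller angle between them is 89 degrees when |30H - 5.5t| = 89 or |30H - 5.5t| = 271.
With H = 8, solve 30 x 8 - 5.5t = +/- target for each target:
  t = (30 x 8 - 89) / 5.5 = 27.45
  t = (30 x 8 + 89) / 5.5 = 59.82
  t = (30 x 8 - 271) / 5.5 = -5.64 (outside (0, 60))
  t = (30 x 8 + 271) / 5.5 = 92.91 (outside (0, 60))
Valid solutions in (0, 60): {27.45, 59.82} minutes.
The first occurrence is t = 27.45 minutes.
The hands form a 89-degree angle at 27.45 minutes past 8:00.

Final answer: 27.45 minutes past 8:00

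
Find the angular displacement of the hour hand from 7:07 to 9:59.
The hour hand moves 0.5 degrees per minute.
Time elapsed: 9:59 - 7:07 = 172 minutes
Angular displacement: 172 x 0.5 = 86 degrees

Final answer: 86 degrees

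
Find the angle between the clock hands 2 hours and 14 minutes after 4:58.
First find the time 2 hours and 14 minutes after 4:58.
Total minutes: 4 x 60 + 58 + 2 x 60 + 14 = 432.
432 mod 720 = 432 minutes = 7:12.
Now compute the angle at 7:12:
Hour hand: 7 x 30 + 12 x 0.5 = 216 degrees
Minute hand: 12 x 6 = 72 degrees
Difference: |216 - 72| = 144 degrees
The angle is 144 degrees

Final answer: 144 degrees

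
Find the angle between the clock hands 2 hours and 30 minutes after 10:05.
First find the time 2 hours and 30 minutes after 10:05.
Total minutes: 10 x 60 + 5 + 2 x 60 + 30 = 755.
755 mod 720 = 35 minutes = 12:35.
Now compute the angle at 12:35:
Hour hand: 0 x 30 + 35 x 0.5 = 17.5 degrees
Minute hand: 35 x 6 = 210 degrees
Difference: |17.5 - 210| = 192.5 degrees
Smaller angle: 360 - 192.5 = 167.5 degrees

Final answer: 167.5 degrees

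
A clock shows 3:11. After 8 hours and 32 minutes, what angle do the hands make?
First find the time 8 hours and 32 minutes after 3:11.
Total minutes: 3 x 60 + 11 + 8 x 60 + 32 = 703.
703 mod 720 = 703 minutes = 11:43.
Now compute the angle at 11:43:
Hour hand: 11 x 30 + 43 x 0.5 = 351.5 degrees
Minute hand: 43 x 6 = 258 degrees
Difference: |351.5 - 258| = 93.5 degrees
The angle is 93.5 degrees

Final answer: 93.5 degrees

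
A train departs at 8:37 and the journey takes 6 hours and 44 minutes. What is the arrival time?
Starting time: 8:37
Adding 44 minutes to 37 minutes: 37 + 44 = 81 minutes = 1 hour and 21 minutes
Adding 6 hours: 8 + 6 + 1 (carry) = 15 - 12 = 3
Final time: 3:21

Final answer: 3:21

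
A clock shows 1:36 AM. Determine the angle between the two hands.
Hour hand position: 1 x 30 + 36 x 0.5 = 48 degrees
Minute hand position: 36 x 6 = 216 degrees
Difference: |48 - 216| = 168 degrees
The angle between the hands is 168 degrees

Final answer: 168 degrees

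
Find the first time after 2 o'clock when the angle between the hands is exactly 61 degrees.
At t minutes past 2:00, the hour hand is at 30 x 2 + 0.5t degrees and the minute hand is at 6t degrees.
The smaller angle between them is 61 degrees when |30H - 5.5t| = 61 or |30H - 5.5t| = 299.
With H = 2, solve 30 x 2 - 5.5t = +/- target for each target:
  t = (30 x 2 - 61) / 5.5 = -0.18 (outside (0, 60))
  t = (30 x 2 + 61) / 5.5 = 22
  t = (30 x 2 - 299) / 5.5 = -43.45 (outside (0, 60))
  t = (30 x 2 + 299) / 5.5 = 65.27 (outside (0, 60))
Valid solutions in (0, 60): {22} minutes.
The first occurrence is t = 22 minutes.
The hands form a 61-degree angle at 22 minutes past 2:00.

Final answer: 22 minutes past 2:00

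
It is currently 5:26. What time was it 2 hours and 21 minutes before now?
Starting time: 5:26 = 326 total minutes past 12:00
Subtracting: 2 hours and 21 minutes = 141 minutes
326 - 141 = 185 minutes
= 3 hours and 5 minutes past 12:00 = 3:05

Final answer: 3:05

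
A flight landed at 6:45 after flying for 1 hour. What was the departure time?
Starting time: 6:45 = 405 total minutes past 12:00
Subtracting: 1 hour = 60 minutes
405 - 60 = 345 minutes
= 5 hours and 45 minutes past 12:00 = 5:45

Final answer: 5:45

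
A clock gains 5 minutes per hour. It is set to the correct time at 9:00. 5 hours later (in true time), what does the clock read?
For every 60 true minutes, the faulty clock advances 60 + 5 = 65 minutes.
True elapsed: 5 hours = 300 minutes.
Faulty clock advances: 300 x 65/60 = 325 minutes (drift: 25 minutes ahead).
Shown time: 9:00 + 325 minutes = 2:25.

Final answer: 2:25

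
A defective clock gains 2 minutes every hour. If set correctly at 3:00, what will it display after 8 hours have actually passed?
For every 60 true minutes, the faulty clock advances 60 + 2 = 62 minutes.
True elapsed: 8 hours = 480 minutes.
Faulty clock advances: 480 x 62/60 = 496 minutes (drift: 16 minutes ahead).
Shown time: 3:00 + 496 minutes = 11:16.

Final answer: 11:16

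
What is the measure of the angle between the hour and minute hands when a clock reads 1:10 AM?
Hour hand position: 1 x 30 + 10 x 0.5 = 35 degrees
Minute hand position: 10 x 6 = 60 degrees
Difference: |35 - 60| = 25 degrees
The angle between the hands is 25 degrees

Final answer: 25 degrees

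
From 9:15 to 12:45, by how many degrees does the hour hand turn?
The hour hand moves 0.5 degrees per minute.
Time elapsed: 12:45 - 9:15 = 210 minutes
Angular displacement: 210 x 0.5 = 105 degrees

Final answer: 105 degrees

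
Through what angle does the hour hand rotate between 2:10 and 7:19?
The hour hand moves 0.5 degrees per minute.
Time elapsed: 7:19 - 2:10 = 309 minutes
Angular displacement: 309 x 0.5 = 154.5 degrees

Final answer: 154.5 degrees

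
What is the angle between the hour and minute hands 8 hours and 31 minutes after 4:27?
First find the time 8 hours and 31 minutes after 4:27.
Total minutes: 4 x 60 + 27 + 8 x 60 + 31 = 778.
778 mod 720 = 58 minutes = 12:58.
Now compute the angle at 12:58:
Hour hand: 0 x 30 + 58 x 0.5 = 29 degrees
Minute hand: 58 x 6 = 348 degrees
Difference: |29 - 348| = 319 degrees
Smaller angle: 360 - 319 = 41 degrees

Final answer: 41 degrees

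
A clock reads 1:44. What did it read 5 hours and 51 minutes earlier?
Starting time: 1:44 = 104 total minutes past 12:00
Subtracting: 5 hours and 51 minutes = 351 minutes
104 - 351 = -247 (negative, add 12 hours = 720) = 473 minutes
= 7 hours and 53 minutes past 12:00 = 7:53

Final answer: 7:53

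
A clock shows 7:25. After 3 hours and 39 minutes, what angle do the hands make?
First find the time 3 hours and 39 minutes after 7:25.
Total minutes: 7 x 60 + 25 + 3 x 60 + 39 = 664.
664 mod 720 = 664 minutes = 11:04.
Now compute the angle at 11:04:
Hour hand: 11 x 30 + 4 x 0.5 = 332 degrees
Minute hand: 4 x 6 = 24 degrees
Difference: |332 - 24| = 308 degrees
Smaller angle: 360 - 308 = 52 degrees

Final answer: 52 degrees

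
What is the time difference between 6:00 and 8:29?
From 6:00 to 8:29:
(8 x 60 + 29) - (6 x 60 + 0) = 509 - 360 = 149 minutes
= 2 hours and 29 minutes

Final answer: 2 hours and 29 minutes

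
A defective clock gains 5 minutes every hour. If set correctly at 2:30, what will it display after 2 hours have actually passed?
For every 60 true minutes, the faulty clock advances 60 + 5 = 65 minutes.
True elapsed: 2 hours = 120 minutes.
Faulty clock advances: 120 x 65/60 = 130 minutes (drift: 10 minutes ahead).
Shown time: 2:30 + 130 minutes = 4:40.

Final answer: 4:40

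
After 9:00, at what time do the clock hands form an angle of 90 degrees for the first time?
At t minutes past 9:00, the hour hand is at 30 x 9 + 0.5t degrees and the minute hand is at 6t degrees.
The smaller angle between them is 90 degrees when |30H - 5.5t| = 90 or |30H - 5.5t| = 270.
With H = 9, solve 30 x 9 - 5.5t = +/- target for each target:
  t = (30 x 9 - 90) / 5.5 = 32.73
  t = (30 x 9 + 90) / 5.5 = 65.45 (outside (0, 60))
  t = (30 x 9 - 270) / 5.5 = 0 (outside (0, 60))
  t = (30 x 9 + 270) / 5.5 = 98.18 (outside (0, 60))
Valid solutions in (0, 60): {32.73} minutes.
The first occurrence is t = 32.73 minutes.
The hands form a 90-degree angle at 32.73 minutes past 9:00.

Final answer: 32.73 minutes past 9:00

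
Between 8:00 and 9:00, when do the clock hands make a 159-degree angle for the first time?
At t minutes past 8:00, the hour hand is at 30 x 8 + 0.5t degrees and the minute hand is at 6t degrees.
The smaller angle between them is 159 degrees when |30H - 5.5t| = 159 or |30H - 5.5t| = 201.
With H = 8, solve 30 x 8 - 5.5t = +/- target for each target:
  t = (30 x 8 - 159) / 5.5 = 14.73
  t = (30 x 8 + 159) / 5.5 = 72.55 (outside (0, 60))
  t = (30 x 8 - 201) / 5.5 = 7.09
  t = (30 x 8 + 201) / 5.5 = 80.18 (outside (0, 60))
Valid solutions in (0, 60): {7.09, 14.73} minutes.
The first occurrence is t = 7.09 minutes.
The hands form a 159-degree angle at 7.09 minutes past 8:00.

Final answer: 7.09 minutes past 8:00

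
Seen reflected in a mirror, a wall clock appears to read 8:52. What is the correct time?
Reflection across the vertical (12-6) axis maps a hand at angle A degrees to (360 - A) degrees, which sends a reading of T minutes past 12:00 to (720 - T) minutes past 12:00.
Mirror reads 8:52 = 532 minutes past 12:00.
Actual time: (720 - 532) mod 720 = 188 minutes = 3:08.

Final answer: 3:08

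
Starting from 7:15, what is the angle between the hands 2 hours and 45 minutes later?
First find the time 2 hours and 45 minutes after 7:15.
Total minutes: 7 x 60 + 15 + 2 x 60 + 45 = 600.
600 mod 720 = 600 minutes = 10:00.
Now compute the angle at 10:00:
Hour hand: 10 x 30 + 0 x 0.5 = 300 degrees
Minute hand: 0 x 6 = 0 degrees
Difference: |300 - 0| = 300 degrees
Smaller angle: 360 - 300 = 60 degrees

Final answer: 60 degrees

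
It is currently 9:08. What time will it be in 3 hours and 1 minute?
Starting time: 9:08
Adding 1 minute to 8 minutes: 8 + 1 = 9 minutes
Adding 3 hours: 9 + 3 = 12
Final time: 12:09

Final answer: 12:09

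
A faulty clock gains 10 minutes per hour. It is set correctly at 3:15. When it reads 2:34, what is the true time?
For every 60 true minutes, the faulty clock advances 70 minutes, so 1 faulty-clock minute corresponds to 60/70 true minutes.
From 3:15 to 2:34 on the faulty dial is 679 minutes.
True elapsed: 679 x 60/70 = 582 minutes = 9 hours and 42 minutes.
True time: 3:15 + 9 hours and 42 minutes = 12:57.

Final answer: 12:57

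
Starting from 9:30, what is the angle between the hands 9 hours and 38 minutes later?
First find the time 9 hours and 38 minutes after 9:30.
Total minutes: 9 x 60 + 30 + 9 x 60 + 38 = 1148.
1148 mod 720 = 428 minutes = 7:08.
Now compute the angle at 7:08:
Hour hand: 7 x 30 + 8 x 0.5 = 214 degrees
Minute hand: 8 x 6 = 48 degrees
Difference: |214 - 48| = 166 degrees
The angle is 166 degrees

Final answer: 166 degrees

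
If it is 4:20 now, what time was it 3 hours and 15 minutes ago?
Starting time: 4:20 = 260 total minutes past 12:00
Subtracting: 3 hours and 15 minutes = 195 minutes
260 - 195 = 65 minutes
= 1 hour and 5 minutes past 12:00 = 1:05

Final answer: 1:05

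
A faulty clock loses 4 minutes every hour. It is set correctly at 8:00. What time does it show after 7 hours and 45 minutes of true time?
For every 60 true minutes, the faulty clock advances 60 - 4 = 56 minutes.
True elapsed: 7 hours and 45 minutes = 465 minutes.
Faulty clock advances: 465 x 56/60 = 434 minutes (drift: 31 minutes behind).
Shown time: 8:00 + 434 minutes = 3:14.

Final answer: 3:14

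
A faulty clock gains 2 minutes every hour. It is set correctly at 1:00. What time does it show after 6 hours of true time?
For every 60 true minutes, the faulty clock advances 60 + 2 = 62 minutes.
True elapsed: 6 hours = 360 minutes.
Faulty clock advances: 360 x 62/60 = 372 minutes (drift: 12 minutes ahead).
Shown time: 1:00 + 372 minutes = 7:12.

Final answer: 7:12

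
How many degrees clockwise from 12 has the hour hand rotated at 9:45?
The hour hand moves 30 degrees per hour and 0.5 degrees per minute.
At 9:45: (9) x 30 + 45 x 0.5 = 270 + 22.5 = 292.5 degrees

Final answer: 292.5 degrees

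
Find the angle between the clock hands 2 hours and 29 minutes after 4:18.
First find the time 2 hours and 29 minutes after 4:18.
Total minutes: 4 x 60 + 18 + 2 x 60 + 29 = 407.
407 mod 720 = 407 minutes = 6:47.
Now compute the angle at 6:47:
Hour hand: 6 x 30 + 47 x 0.5 = 203.5 degrees
Minute hand: 47 x 6 = 282 degrees
Difference: |203.5 - 282| = 78.5 degrees
The angle is 78.5 degrees

Final answer: 78.5 degrees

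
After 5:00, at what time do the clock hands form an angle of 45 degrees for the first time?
At t minutes past 5:00, the hour hand is at 30 x 5 + 0.5t degrees and the minute hand is at 6t degrees.
The smaller angle between them is 45 degrees when |30H - 5.5t| = 45 or |30H - 5.5t| = 315.
With H = 5, solve 30 x 5 - 5.5t = +/- target for each target:
  t = (30 x 5 - 45) / 5.5 = 19.09
  t = (30 x 5 + 45) / 5.5 = 35.45
  t = (30 x 5 - 315) / 5.5 = -30 (outside (0, 60))
  t = (30 x 5 + 315) / 5.5 = 84.55 (outside (0, 60))
Valid solutions in (0, 60): {19.09, 35.45} minutes.
The first occurrence is t = 19.09 minutes.
The hands form a 45-degree angle at 19.09 minutes past 5:00.

Final answer: 19.09 minutes past 5:00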